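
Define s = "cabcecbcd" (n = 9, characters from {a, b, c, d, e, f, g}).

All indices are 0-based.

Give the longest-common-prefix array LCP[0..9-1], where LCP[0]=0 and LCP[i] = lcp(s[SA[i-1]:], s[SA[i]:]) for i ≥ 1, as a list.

rank→(start, suffix):
  0 → (1, 'abcecbcd')
  1 → (6, 'bcd')
  2 → (2, 'bcecbcd')
  3 → (0, 'cabcecbcd')
  4 → (5, 'cbcd')
  5 → (7, 'cd')
  6 → (3, 'cecbcd')
  7 → (8, 'd')
  8 → (4, 'ecbcd')

SA = [1, 6, 2, 0, 5, 7, 3, 8, 4]
rank  pair      lcp
   1  s[1:],s[6:]  0  ''
   2  s[6:],s[2:]  2  'bc'
   3  s[2:],s[0:]  0  ''
   4  s[0:],s[5:]  1  'c'
   5  s[5:],s[7:]  1  'c'
   6  s[7:],s[3:]  1  'c'
   7  s[3:],s[8:]  0  ''
   8  s[8:],s[4:]  0  ''

[0, 0, 2, 0, 1, 1, 1, 0, 0]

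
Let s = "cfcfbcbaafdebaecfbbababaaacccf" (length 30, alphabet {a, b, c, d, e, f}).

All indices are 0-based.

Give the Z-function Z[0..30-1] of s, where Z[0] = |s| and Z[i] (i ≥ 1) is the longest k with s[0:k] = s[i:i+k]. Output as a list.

Z[0]=30
i=1: i≥r, start 0; Z[1]=0
i=2: i≥r, start 0; Z[2]=2 scan→box=[2,4)
i=3: min(r-i=1, Z[1]=0)=0; Z[3]=0
i=4: i≥r, start 0; Z[4]=0
i=5: i≥r, start 0; Z[5]=1 scan→box=[5,6)
i=6: i≥r, start 0; Z[6]=0
i=7: i≥r, start 0; Z[7]=0
i=8: i≥r, start 0; Z[8]=0
i=9: i≥r, start 0; Z[9]=0
i=10: i≥r, start 0; Z[10]=0
i=11: i≥r, start 0; Z[11]=0
i=12: i≥r, start 0; Z[12]=0
i=13: i≥r, start 0; Z[13]=0
i=14: i≥r, start 0; Z[14]=0
i=15: i≥r, start 0; Z[15]=2 scan→box=[15,17)
i=16: min(r-i=1, Z[1]=0)=0; Z[16]=0
i=17: i≥r, start 0; Z[17]=0
i=18: i≥r, start 0; Z[18]=0
i=19: i≥r, start 0; Z[19]=0
i=20: i≥r, start 0; Z[20]=0
i=21: i≥r, start 0; Z[21]=0
i=22: i≥r, start 0; Z[22]=0
i=23: i≥r, start 0; Z[23]=0
i=24: i≥r, start 0; Z[24]=0
i=25: i≥r, start 0; Z[25]=0
i=26: i≥r, start 0; Z[26]=1 scan→box=[26,27)
i=27: i≥r, start 0; Z[27]=1 scan→box=[27,28)
i=28: i≥r, start 0; Z[28]=2 scan→box=[28,30)
i=29: min(r-i=1, Z[1]=0)=0; Z[29]=0

[30, 0, 2, 0, 0, 1, 0, 0, 0, 0, 0, 0, 0, 0, 0, 2, 0, 0, 0, 0, 0, 0, 0, 0, 0, 0, 1, 1, 2, 0]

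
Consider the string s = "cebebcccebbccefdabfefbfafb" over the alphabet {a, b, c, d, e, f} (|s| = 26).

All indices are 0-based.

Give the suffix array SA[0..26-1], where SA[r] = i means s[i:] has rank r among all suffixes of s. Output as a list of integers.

rank→(start, suffix):
  0 → (16, 'abfefbfafb')
  1 → (23, 'afb')
  2 → (25, 'b')
  3 → (9, 'bbccefdabfefbfafb')
  4 → (4, 'bcccebbccefdabfefbfafb')
  5 → (10, 'bccefdabfefbfafb')
  6 → (2, 'bebcccebbccefdabfefbfafb')
  7 → (21, 'bfafb')
  8 → (17, 'bfefbfafb')
  9 → (5, 'cccebbccefdabfefbfafb')
  10 → (6, 'ccebbccefdabfefbfafb')
  11 → (11, 'ccefdabfefbfafb')
  12 → (7, 'cebbccefdabfefbfafb')
  13 → (0, 'cebebcccebbccefdabfefbfafb')
  14 → (12, 'cefdabfefbfafb')
  15 → (15, 'dabfefbfafb')
  16 → (8, 'ebbccefdabfefbfafb')
  17 → (3, 'ebcccebbccefdabfefbfafb')
  18 → (1, 'ebebcccebbccefdabfefbfafb')
  19 → (19, 'efbfafb')
  20 → (13, 'efdabfefbfafb')
  21 → (22, 'fafb')
  22 → (24, 'fb')
  23 → (20, 'fbfafb')
  24 → (14, 'fdabfefbfafb')
  25 → (18, 'fefbfafb')

[16, 23, 25, 9, 4, 10, 2, 21, 17, 5, 6, 11, 7, 0, 12, 15, 8, 3, 1, 19, 13, 22, 24, 20, 14, 18]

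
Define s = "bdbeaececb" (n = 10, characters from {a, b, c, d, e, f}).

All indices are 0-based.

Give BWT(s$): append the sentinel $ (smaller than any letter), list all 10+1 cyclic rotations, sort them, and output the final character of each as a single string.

bec$deebbca

rank  rotation     last
    0  $bdbeaececb  b
    1  aececb$bdbe  e
    2  b$bdbeaecec  c
    3  bdbeaececb$  $
    4  beaececb$bd  d
    5  cb$bdbeaece  e
    6  cecb$bdbeae  e
    7  dbeaececb$b  b
    8  eaececb$bdb  b
    9  ecb$bdbeaec  c
   10  ececb$bdbea  a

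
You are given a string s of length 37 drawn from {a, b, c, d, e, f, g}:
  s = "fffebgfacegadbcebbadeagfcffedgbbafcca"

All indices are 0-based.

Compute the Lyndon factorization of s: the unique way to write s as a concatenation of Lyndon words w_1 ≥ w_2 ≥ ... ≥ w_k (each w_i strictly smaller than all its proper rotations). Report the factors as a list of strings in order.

["f", "f", "f", "e", "bgf", "acegadbcebbadeagfcffedgbbafcc", "a"]

emit factor 1: 'f' (i=0, period=1)
emit factor 2: 'f' (i=1, period=1)
emit factor 3: 'f' (i=2, period=1)
emit factor 4: 'e' (i=3, period=1)
emit factor 5: 'bgf' (i=4, period=3)
emit factor 6: 'acegadbcebbadeagfcffedgbbafcc' (i=7, period=29)
emit factor 7: 'a' (i=36, period=1)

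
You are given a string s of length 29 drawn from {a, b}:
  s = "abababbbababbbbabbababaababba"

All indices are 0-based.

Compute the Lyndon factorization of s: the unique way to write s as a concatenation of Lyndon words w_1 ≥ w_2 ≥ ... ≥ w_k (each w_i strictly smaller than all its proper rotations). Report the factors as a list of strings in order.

["abababbbababbbbabb", "ab", "ab", "aababb", "a"]

emit factor 1: 'abababbbababbbbabb' (i=0, period=18)
emit factor 2: 'ab' (i=18, period=2)
emit factor 3: 'ab' (i=20, period=2)
emit factor 4: 'aababb' (i=22, period=6)
emit factor 5: 'a' (i=28, period=1)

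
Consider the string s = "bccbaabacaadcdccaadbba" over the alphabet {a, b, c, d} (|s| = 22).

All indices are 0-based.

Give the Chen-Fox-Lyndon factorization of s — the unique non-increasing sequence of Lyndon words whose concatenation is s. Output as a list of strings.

emit factor 1: 'bcc' (i=0, period=3)
emit factor 2: 'b' (i=3, period=1)
emit factor 3: 'aabacaadcdccaadbb' (i=4, period=17)
emit factor 4: 'a' (i=21, period=1)

["bcc", "b", "aabacaadcdccaadbb", "a"]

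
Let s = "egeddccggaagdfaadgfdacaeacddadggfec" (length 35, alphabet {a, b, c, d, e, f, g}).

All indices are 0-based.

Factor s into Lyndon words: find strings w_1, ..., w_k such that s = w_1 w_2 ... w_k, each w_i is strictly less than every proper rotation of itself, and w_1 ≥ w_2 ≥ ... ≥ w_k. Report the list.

emit factor 1: 'eg' (i=0, period=2)
emit factor 2: 'e' (i=2, period=1)
emit factor 3: 'd' (i=3, period=1)
emit factor 4: 'd' (i=4, period=1)
emit factor 5: 'ccgg' (i=5, period=4)
emit factor 6: 'aagdf' (i=9, period=5)
emit factor 7: 'aadgfdacaeacddadggfec' (i=14, period=21)

["eg", "e", "d", "d", "ccgg", "aagdf", "aadgfdacaeacddadggfec"]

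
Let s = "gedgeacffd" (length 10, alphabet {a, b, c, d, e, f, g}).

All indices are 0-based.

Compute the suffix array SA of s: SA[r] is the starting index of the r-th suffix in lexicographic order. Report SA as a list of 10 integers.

rank | idx | suffix
   0 |   5 | acffd
   1 |   6 | cffd
   2 |   9 | d
   3 |   2 | dgeacffd
   4 |   4 | eacffd
   5 |   1 | edgeacffd
   6 |   8 | fd
   7 |   7 | ffd
   8 |   3 | geacffd
   9 |   0 | gedgeacffd

[5, 6, 9, 2, 4, 1, 8, 7, 3, 0]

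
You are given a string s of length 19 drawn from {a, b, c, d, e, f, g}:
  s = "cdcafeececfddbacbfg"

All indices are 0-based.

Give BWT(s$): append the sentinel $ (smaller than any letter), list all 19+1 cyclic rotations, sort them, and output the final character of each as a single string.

rank  rotation              last
    0  $cdcafeececfddbacbfg  g
    1  acbfg$cdcafeececfddb  b
    2  afeececfddbacbfg$cdc  c
    3  bacbfg$cdcafeececfdd  d
    4  bfg$cdcafeececfddbac  c
    5  cafeececfddbacbfg$cd  d
    6  cbfg$cdcafeececfddba  a
    7  cdcafeececfddbacbfg$  $
    8  cecfddbacbfg$cdcafee  e
    9  cfddbacbfg$cdcafeece  e
   10  dbacbfg$cdcafeececfd  d
   11  dcafeececfddbacbfg$c  c
   12  ddbacbfg$cdcafeececf  f
   13  ececfddbacbfg$cdcafe  e
   14  ecfddbacbfg$cdcafeec  c
   15  eececfddbacbfg$cdcaf  f
   16  fddbacbfg$cdcafeecec  c
   17  feececfddbacbfg$cdca  a
   18  fg$cdcafeececfddbacb  b
   19  g$cdcafeececfddbacbf  f

gbcdcda$eedcfecfcabf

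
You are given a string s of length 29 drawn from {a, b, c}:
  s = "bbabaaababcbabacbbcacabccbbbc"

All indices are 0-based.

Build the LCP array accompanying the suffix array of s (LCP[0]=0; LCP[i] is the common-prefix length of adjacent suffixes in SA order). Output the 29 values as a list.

[0, 2, 1, 3, 3, 2, 3, 1, 2, 0, 2, 4, 3, 2, 1, 2, 2, 3, 1, 2, 2, 2, 0, 1, 2, 1, 2, 3, 1]

rank | idx | suffix
   0 |   4 | aaababcbabacbbcacabccbbbc
   1 |   5 | aababcbabacbbcacabccbbbc
   2 |   2 | abaaababcbabacbbcacabccbbbc
   3 |   6 | ababcbabacbbcacabccbbbc
   4 |  12 | abacbbcacabccbbbc
   5 |   8 | abcbabacbbcacabccbbbc
   6 |  21 | abccbbbc
   7 |  19 | acabccbbbc
   8 |  14 | acbbcacabccbbbc
   9 |   3 | baaababcbabacbbcacabccbbbc
  10 |   1 | babaaababcbabacbbcacabccbbbc
  11 |  11 | babacbbcacabccbbbc
  12 |   7 | babcbabacbbcacabccbbbc
  13 |  13 | bacbbcacabccbbbc
  14 |   0 | bbabaaababcbabacbbcacabccbbbc
  15 |  25 | bbbc
  16 |  26 | bbc
  17 |  16 | bbcacabccbbbc
  18 |  27 | bc
  19 |  17 | bcacabccbbbc
  20 |   9 | bcbabacbbcacabccbbbc
  21 |  22 | bccbbbc
  22 |  28 | c
  23 |  20 | cabccbbbc
  24 |  18 | cacabccbbbc
  25 |  10 | cbabacbbcacabccbbbc
  26 |  24 | cbbbc
  27 |  15 | cbbcacabccbbbc
  28 |  23 | ccbbbc

SA = [4, 5, 2, 6, 12, 8, 21, 19, 14, 3, 1, 11, 7, 13, 0, 25, 26, 16, 27, 17, 9, 22, 28, 20, 18, 10, 24, 15, 23]
[i] adj suffixes → lcp
  [1] 4/5 → 2 ('aa')
  [2] 5/2 → 1 ('a')
  [3] 2/6 → 3 ('aba')
  [4] 6/12 → 3 ('aba')
  [5] 12/8 → 2 ('ab')
  [6] 8/21 → 3 ('abc')
  [7] 21/19 → 1 ('a')
  [8] 19/14 → 2 ('ac')
  [9] 14/3 → 0 ('')
  [10] 3/1 → 2 ('ba')
  [11] 1/11 → 4 ('baba')
  [12] 11/7 → 3 ('bab')
  [13] 7/13 → 2 ('ba')
  [14] 13/0 → 1 ('b')
  [15] 0/25 → 2 ('bb')
  [16] 25/26 → 2 ('bb')
  [17] 26/16 → 3 ('bbc')
  [18] 16/27 → 1 ('b')
  [19] 27/17 → 2 ('bc')
  [20] 17/9 → 2 ('bc')
  [21] 9/22 → 2 ('bc')
  [22] 22/28 → 0 ('')
  [23] 28/20 → 1 ('c')
  [24] 20/18 → 2 ('ca')
  [25] 18/10 → 1 ('c')
  [26] 10/24 → 2 ('cb')
  [27] 24/15 → 3 ('cbb')
  [28] 15/23 → 1 ('c')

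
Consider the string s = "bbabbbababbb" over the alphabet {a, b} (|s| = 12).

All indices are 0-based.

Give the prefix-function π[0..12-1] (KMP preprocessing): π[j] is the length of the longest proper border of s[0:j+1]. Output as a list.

[0, 1, 0, 1, 2, 2, 3, 4, 0, 1, 2, 2]

π[0] = 0
j=1 s[j]='b': π[1]=1 (border 'b')
j=2 s[j]='a': k: 1→0; π[2]=0 (border '')
j=3 s[j]='b': π[3]=1 (border 'b')
j=4 s[j]='b': π[4]=2 (border 'bb')
j=5 s[j]='b': k: 2→1; π[5]=2 (border 'bb')
j=6 s[j]='a': π[6]=3 (border 'bba')
j=7 s[j]='b': π[7]=4 (border 'bbab')
j=8 s[j]='a': k: 4→1→0; π[8]=0 (border '')
j=9 s[j]='b': π[9]=1 (border 'b')
j=10 s[j]='b': π[10]=2 (border 'bb')
j=11 s[j]='b': k: 2→1; π[11]=2 (border 'bb')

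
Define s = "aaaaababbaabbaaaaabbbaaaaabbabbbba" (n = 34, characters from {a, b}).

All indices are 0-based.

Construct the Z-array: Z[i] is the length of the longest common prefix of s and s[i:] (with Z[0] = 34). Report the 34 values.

[34, 4, 3, 2, 1, 0, 1, 0, 0, 2, 1, 0, 0, 6, 4, 3, 2, 1, 0, 0, 0, 6, 4, 3, 2, 1, 0, 0, 1, 0, 0, 0, 0, 1]

Z[0]=34
i=1: fresh scan; Z[1]=4 grow→box=[1,5)
i=2: min(r-i=3, Z[1]=4)=3; Z[2]=3
i=3: min(r-i=2, Z[2]=3)=2; Z[3]=2
i=4: min(r-i=1, Z[3]=2)=1; Z[4]=1
i=5: fresh scan; Z[5]=0
i=6: fresh scan; Z[6]=1 grow→box=[6,7)
i=7: fresh scan; Z[7]=0
i=8: fresh scan; Z[8]=0
i=9: fresh scan; Z[9]=2 grow→box=[9,11)
i=10: min(r-i=1, Z[1]=4)=1; Z[10]=1
i=11: fresh scan; Z[11]=0
i=12: fresh scan; Z[12]=0
i=13: fresh scan; Z[13]=6 grow→box=[13,19)
i=14: min(r-i=5, Z[1]=4)=4; Z[14]=4
i=15: min(r-i=4, Z[2]=3)=3; Z[15]=3
i=16: min(r-i=3, Z[3]=2)=2; Z[16]=2
i=17: min(r-i=2, Z[4]=1)=1; Z[17]=1
i=18: min(r-i=1, Z[5]=0)=0; Z[18]=0
i=19: fresh scan; Z[19]=0
i=20: fresh scan; Z[20]=0
i=21: fresh scan; Z[21]=6 grow→box=[21,27)
i=22: min(r-i=5, Z[1]=4)=4; Z[22]=4
i=23: min(r-i=4, Z[2]=3)=3; Z[23]=3
i=24: min(r-i=3, Z[3]=2)=2; Z[24]=2
i=25: min(r-i=2, Z[4]=1)=1; Z[25]=1
i=26: min(r-i=1, Z[5]=0)=0; Z[26]=0
i=27: fresh scan; Z[27]=0
i=28: fresh scan; Z[28]=1 grow→box=[28,29)
i=29: fresh scan; Z[29]=0
i=30: fresh scan; Z[30]=0
i=31: fresh scan; Z[31]=0
i=32: fresh scan; Z[32]=0
i=33: fresh scan; Z[33]=1 grow→box=[33,34)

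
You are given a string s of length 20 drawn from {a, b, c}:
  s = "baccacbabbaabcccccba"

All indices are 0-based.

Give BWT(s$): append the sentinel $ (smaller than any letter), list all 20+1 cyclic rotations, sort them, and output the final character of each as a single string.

abbbacbcbc$aaccaacccb

rank  rotation               last
    0  $baccacbabbaabcccccba  a
    1  a$baccacbabbaabcccccb  b
    2  aabcccccba$baccacbabb  b
    3  abbaabcccccba$baccacb  b
    4  abcccccba$baccacbabba  a
    5  acbabbaabcccccba$bacc  c
    6  accacbabbaabcccccba$b  b
    7  ba$baccacbabbaabccccc  c
    8  baabcccccba$baccacbab  b
    9  babbaabcccccba$baccac  c
   10  baccacbabbaabcccccba$  $
   11  bbaabcccccba$baccacba  a
   12  bcccccba$baccacbabbaa  a
   13  cacbabbaabcccccba$bac  c
   14  cba$baccacbabbaabcccc  c
   15  cbabbaabcccccba$bacca  a
   16  ccacbabbaabcccccba$ba  a
   17  ccba$baccacbabbaabccc  c
   18  cccba$baccacbabbaabcc  c
   19  ccccba$baccacbabbaabc  c
   20  cccccba$baccacbabbaab  b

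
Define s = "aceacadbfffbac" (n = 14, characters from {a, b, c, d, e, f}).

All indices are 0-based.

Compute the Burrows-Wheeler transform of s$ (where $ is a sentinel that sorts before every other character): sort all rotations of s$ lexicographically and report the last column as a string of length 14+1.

rank  rotation         last
    0  $aceacadbfffbac  c
    1  ac$aceacadbfffb  b
    2  acadbfffbac$ace  e
    3  aceacadbfffbac$  $
    4  adbfffbac$aceac  c
    5  bac$aceacadbfff  f
    6  bfffbac$aceacad  d
    7  c$aceacadbfffba  a
    8  cadbfffbac$acea  a
    9  ceacadbfffbac$a  a
   10  dbfffbac$aceaca  a
   11  eacadbfffbac$ac  c
   12  fbac$aceacadbff  f
   13  ffbac$aceacadbf  f
   14  fffbac$aceacadb  b

cbe$cfdaaaacffb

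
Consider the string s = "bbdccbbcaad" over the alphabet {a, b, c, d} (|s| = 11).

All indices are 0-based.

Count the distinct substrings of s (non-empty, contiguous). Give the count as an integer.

sorted suffixes:
  #0 SA[0]=8  'aad'
  #1 SA[1]=9  'ad'
  #2 SA[2]=5  'bbcaad'
  #3 SA[3]=0  'bbdccbbcaad'
  #4 SA[4]=6  'bcaad'
  #5 SA[5]=1  'bdccbbcaad'
  #6 SA[6]=7  'caad'
  #7 SA[7]=4  'cbbcaad'
  #8 SA[8]=3  'ccbbcaad'
  #9 SA[9]=10  'd'
  #10 SA[10]=2  'dccbbcaad'

SA = [8, 9, 5, 0, 6, 1, 7, 4, 3, 10, 2]
[i] adj suffixes → lcp
  [1] 8/9 → 1 ('a')
  [2] 9/5 → 0 ('')
  [3] 5/0 → 2 ('bb')
  [4] 0/6 → 1 ('b')
  [5] 6/1 → 1 ('b')
  [6] 1/7 → 0 ('')
  [7] 7/4 → 1 ('c')
  [8] 4/3 → 1 ('c')
  [9] 3/10 → 0 ('')
  [10] 10/2 → 1 ('d')

n(n+1)/2 = 11·12/2 = 66
Σ LCP = 0 + 1 + 0 + 2 + 1 + 1 + 0 + 1 + 1 + 0 + 1 = 8
distinct = 66 − 8 = 58

58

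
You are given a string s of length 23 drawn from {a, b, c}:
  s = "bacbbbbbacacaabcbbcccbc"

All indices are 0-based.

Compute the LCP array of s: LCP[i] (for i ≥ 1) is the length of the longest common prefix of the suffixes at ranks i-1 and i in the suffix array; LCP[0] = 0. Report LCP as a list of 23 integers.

[0, 1, 1, 3, 2, 0, 3, 1, 2, 3, 4, 2, 1, 2, 2, 0, 1, 2, 1, 3, 2, 1, 2]

rank | idx | suffix
   0 |  12 | aabcbbcccbc
   1 |  13 | abcbbcccbc
   2 |  10 | acaabcbbcccbc
   3 |   8 | acacaabcbbcccbc
   4 |   1 | acbbbbbacacaabcbbcccbc
   5 |   7 | bacacaabcbbcccbc
   6 |   0 | bacbbbbbacacaabcbbcccbc
   7 |   6 | bbacacaabcbbcccbc
   8 |   5 | bbbacacaabcbbcccbc
   9 |   4 | bbbbacacaabcbbcccbc
  10 |   3 | bbbbbacacaabcbbcccbc
  11 |  16 | bbcccbc
  12 |  21 | bc
  13 |  14 | bcbbcccbc
  14 |  17 | bcccbc
  15 |  22 | c
  16 |  11 | caabcbbcccbc
  17 |   9 | cacaabcbbcccbc
  18 |   2 | cbbbbbacacaabcbbcccbc
  19 |  15 | cbbcccbc
  20 |  20 | cbc
  21 |  19 | ccbc
  22 |  18 | cccbc

SA = [12, 13, 10, 8, 1, 7, 0, 6, 5, 4, 3, 16, 21, 14, 17, 22, 11, 9, 2, 15, 20, 19, 18]
rank  pair      lcp
   1  s[12:],s[13:]  1  'a'
   2  s[13:],s[10:]  1  'a'
   3  s[10:],s[8:]  3  'aca'
   4  s[8:],s[1:]  2  'ac'
   5  s[1:],s[7:]  0  ''
   6  s[7:],s[0:]  3  'bac'
   7  s[0:],s[6:]  1  'b'
   8  s[6:],s[5:]  2  'bb'
   9  s[5:],s[4:]  3  'bbb'
  10  s[4:],s[3:]  4  'bbbb'
  11  s[3:],s[16:]  2  'bb'
  12  s[16:],s[21:]  1  'b'
  13  s[21:],s[14:]  2  'bc'
  14  s[14:],s[17:]  2  'bc'
  15  s[17:],s[22:]  0  ''
  16  s[22:],s[11:]  1  'c'
  17  s[11:],s[9:]  2  'ca'
  18  s[9:],s[2:]  1  'c'
  19  s[2:],s[15:]  3  'cbb'
  20  s[15:],s[20:]  2  'cb'
  21  s[20:],s[19:]  1  'c'
  22  s[19:],s[18:]  2  'cc'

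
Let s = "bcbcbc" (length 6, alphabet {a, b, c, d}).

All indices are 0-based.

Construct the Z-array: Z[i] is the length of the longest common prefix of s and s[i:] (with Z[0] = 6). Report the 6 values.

[6, 0, 4, 0, 2, 0]

Z[0]=6
i=1: outside box; Z[1]=0
i=2: outside box; Z[2]=4 extend→box=[2,6)
i=3: min(r-i=3, Z[1]=0)=0; Z[3]=0
i=4: min(r-i=2, Z[2]=4)=2; Z[4]=2
i=5: min(r-i=1, Z[3]=0)=0; Z[5]=0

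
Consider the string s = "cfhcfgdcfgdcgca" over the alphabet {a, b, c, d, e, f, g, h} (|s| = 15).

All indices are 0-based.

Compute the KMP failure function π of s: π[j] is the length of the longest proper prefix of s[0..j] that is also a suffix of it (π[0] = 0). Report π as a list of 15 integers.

π[0] = 0
j=1 s[j]='f': π[1]=0 (border '')
j=2 s[j]='h': π[2]=0 (border '')
j=3 s[j]='c': π[3]=1 (border 'c')
j=4 s[j]='f': π[4]=2 (border 'cf')
j=5 s[j]='g': k: 2→0; π[5]=0 (border '')
j=6 s[j]='d': π[6]=0 (border '')
j=7 s[j]='c': π[7]=1 (border 'c')
j=8 s[j]='f': π[8]=2 (border 'cf')
j=9 s[j]='g': k: 2→0; π[9]=0 (border '')
j=10 s[j]='d': π[10]=0 (border '')
j=11 s[j]='c': π[11]=1 (border 'c')
j=12 s[j]='g': k: 1→0; π[12]=0 (border '')
j=13 s[j]='c': π[13]=1 (border 'c')
j=14 s[j]='a': k: 1→0; π[14]=0 (border '')

[0, 0, 0, 1, 2, 0, 0, 1, 2, 0, 0, 1, 0, 1, 0]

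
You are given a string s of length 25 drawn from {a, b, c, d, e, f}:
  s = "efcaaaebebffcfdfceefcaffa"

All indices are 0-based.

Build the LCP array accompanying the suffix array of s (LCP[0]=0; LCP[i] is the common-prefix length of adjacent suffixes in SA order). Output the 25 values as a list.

rank→(start, suffix):
  0 → (24, 'a')
  1 → (3, 'aaaebebffcfdfceefcaffa')
  2 → (4, 'aaebebffcfdfceefcaffa')
  3 → (5, 'aebebffcfdfceefcaffa')
  4 → (21, 'affa')
  5 → (7, 'bebffcfdfceefcaffa')
  6 → (9, 'bffcfdfceefcaffa')
  7 → (2, 'caaaebebffcfdfceefcaffa')
  8 → (20, 'caffa')
  9 → (16, 'ceefcaffa')
  10 → (12, 'cfdfceefcaffa')
  11 → (14, 'dfceefcaffa')
  12 → (6, 'ebebffcfdfceefcaffa')
  13 → (8, 'ebffcfdfceefcaffa')
  14 → (17, 'eefcaffa')
  15 → (0, 'efcaaaebebffcfdfceefcaffa')
  16 → (18, 'efcaffa')
  17 → (23, 'fa')
  18 → (1, 'fcaaaebebffcfdfceefcaffa')
  19 → (19, 'fcaffa')
  20 → (15, 'fceefcaffa')
  21 → (11, 'fcfdfceefcaffa')
  22 → (13, 'fdfceefcaffa')
  23 → (22, 'ffa')
  24 → (10, 'ffcfdfceefcaffa')

SA = [24, 3, 4, 5, 21, 7, 9, 2, 20, 16, 12, 14, 6, 8, 17, 0, 18, 23, 1, 19, 15, 11, 13, 22, 10]
i: (SA[i-1],SA[i]) lcp shared
  1: (24,3) 1 'a'
  2: (3,4) 2 'aa'
  3: (4,5) 1 'a'
  4: (5,21) 1 'a'
  5: (21,7) 0 ''
  6: (7,9) 1 'b'
  7: (9,2) 0 ''
  8: (2,20) 2 'ca'
  9: (20,16) 1 'c'
  10: (16,12) 1 'c'
  11: (12,14) 0 ''
  12: (14,6) 0 ''
  13: (6,8) 2 'eb'
  14: (8,17) 1 'e'
  15: (17,0) 1 'e'
  16: (0,18) 4 'efca'
  17: (18,23) 0 ''
  18: (23,1) 1 'f'
  19: (1,19) 3 'fca'
  20: (19,15) 2 'fc'
  21: (15,11) 2 'fc'
  22: (11,13) 1 'f'
  23: (13,22) 1 'f'
  24: (22,10) 2 'ff'

[0, 1, 2, 1, 1, 0, 1, 0, 2, 1, 1, 0, 0, 2, 1, 1, 4, 0, 1, 3, 2, 2, 1, 1, 2]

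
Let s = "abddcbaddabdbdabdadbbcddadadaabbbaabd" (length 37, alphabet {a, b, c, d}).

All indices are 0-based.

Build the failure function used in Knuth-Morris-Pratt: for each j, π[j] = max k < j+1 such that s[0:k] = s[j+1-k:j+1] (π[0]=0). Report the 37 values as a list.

π[0] = 0
j=1 s[j]='b': π[1]=0 (border '')
j=2 s[j]='d': π[2]=0 (border '')
j=3 s[j]='d': π[3]=0 (border '')
j=4 s[j]='c': π[4]=0 (border '')
j=5 s[j]='b': π[5]=0 (border '')
j=6 s[j]='a': π[6]=1 (border 'a')
j=7 s[j]='d': k: 1→0; π[7]=0 (border '')
j=8 s[j]='d': π[8]=0 (border '')
j=9 s[j]='a': π[9]=1 (border 'a')
j=10 s[j]='b': π[10]=2 (border 'ab')
j=11 s[j]='d': π[11]=3 (border 'abd')
j=12 s[j]='b': k: 3→0; π[12]=0 (border '')
j=13 s[j]='d': π[13]=0 (border '')
j=14 s[j]='a': π[14]=1 (border 'a')
j=15 s[j]='b': π[15]=2 (border 'ab')
j=16 s[j]='d': π[16]=3 (border 'abd')
j=17 s[j]='a': k: 3→0; π[17]=1 (border 'a')
j=18 s[j]='d': k: 1→0; π[18]=0 (border '')
j=19 s[j]='b': π[19]=0 (border '')
j=20 s[j]='b': π[20]=0 (border '')
j=21 s[j]='c': π[21]=0 (border '')
j=22 s[j]='d': π[22]=0 (border '')
j=23 s[j]='d': π[23]=0 (border '')
j=24 s[j]='a': π[24]=1 (border 'a')
j=25 s[j]='d': k: 1→0; π[25]=0 (border '')
j=26 s[j]='a': π[26]=1 (border 'a')
j=27 s[j]='d': k: 1→0; π[27]=0 (border '')
j=28 s[j]='a': π[28]=1 (border 'a')
j=29 s[j]='a': k: 1→0; π[29]=1 (border 'a')
j=30 s[j]='b': π[30]=2 (border 'ab')
j=31 s[j]='b': k: 2→0; π[31]=0 (border '')
j=32 s[j]='b': π[32]=0 (border '')
j=33 s[j]='a': π[33]=1 (border 'a')
j=34 s[j]='a': k: 1→0; π[34]=1 (border 'a')
j=35 s[j]='b': π[35]=2 (border 'ab')
j=36 s[j]='d': π[36]=3 (border 'abd')

[0, 0, 0, 0, 0, 0, 1, 0, 0, 1, 2, 3, 0, 0, 1, 2, 3, 1, 0, 0, 0, 0, 0, 0, 1, 0, 1, 0, 1, 1, 2, 0, 0, 1, 1, 2, 3]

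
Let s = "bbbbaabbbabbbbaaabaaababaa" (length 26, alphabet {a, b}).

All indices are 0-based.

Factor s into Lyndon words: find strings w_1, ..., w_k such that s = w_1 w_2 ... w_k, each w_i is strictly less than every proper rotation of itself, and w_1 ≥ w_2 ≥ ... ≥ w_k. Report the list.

emit factor 1: 'b' (i=0, period=1)
emit factor 2: 'b' (i=1, period=1)
emit factor 3: 'b' (i=2, period=1)
emit factor 4: 'b' (i=3, period=1)
emit factor 5: 'aabbbabbbb' (i=4, period=10)
emit factor 6: 'aaabaaabab' (i=14, period=10)
emit factor 7: 'a' (i=24, period=1)
emit factor 8: 'a' (i=25, period=1)

["b", "b", "b", "b", "aabbbabbbb", "aaabaaabab", "a", "a"]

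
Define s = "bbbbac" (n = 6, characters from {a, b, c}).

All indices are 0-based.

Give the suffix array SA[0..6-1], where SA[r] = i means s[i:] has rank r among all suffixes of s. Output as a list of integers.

[4, 3, 2, 1, 0, 5]

sorted suffixes:
  #0 SA[0]=4  'ac'
  #1 SA[1]=3  'bac'
  #2 SA[2]=2  'bbac'
  #3 SA[3]=1  'bbbac'
  #4 SA[4]=0  'bbbbac'
  #5 SA[5]=5  'c'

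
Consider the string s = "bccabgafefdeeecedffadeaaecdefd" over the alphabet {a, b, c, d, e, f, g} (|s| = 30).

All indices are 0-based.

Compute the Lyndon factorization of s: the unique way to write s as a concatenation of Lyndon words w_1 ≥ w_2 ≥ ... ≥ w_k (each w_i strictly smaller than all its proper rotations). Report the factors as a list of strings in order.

["bcc", "abgafefdeeecedffade", "aaecdefd"]

emit factor 1: 'bcc' (i=0, period=3)
emit factor 2: 'abgafefdeeecedffade' (i=3, period=19)
emit factor 3: 'aaecdefd' (i=22, period=8)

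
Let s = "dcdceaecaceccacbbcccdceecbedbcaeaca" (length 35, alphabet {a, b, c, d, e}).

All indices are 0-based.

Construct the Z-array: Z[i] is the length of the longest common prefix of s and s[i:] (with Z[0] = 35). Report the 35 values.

Z[0]=35
i=1: i≥r, start 0; Z[1]=0
i=2: i≥r, start 0; Z[2]=2 extend→box=[2,4)
i=3: min(r-i=1, Z[1]=0)=0; Z[3]=0
i=4: i≥r, start 0; Z[4]=0
i=5: i≥r, start 0; Z[5]=0
i=6: i≥r, start 0; Z[6]=0
i=7: i≥r, start 0; Z[7]=0
i=8: i≥r, start 0; Z[8]=0
i=9: i≥r, start 0; Z[9]=0
i=10: i≥r, start 0; Z[10]=0
i=11: i≥r, start 0; Z[11]=0
i=12: i≥r, start 0; Z[12]=0
i=13: i≥r, start 0; Z[13]=0
i=14: i≥r, start 0; Z[14]=0
i=15: i≥r, start 0; Z[15]=0
i=16: i≥r, start 0; Z[16]=0
i=17: i≥r, start 0; Z[17]=0
i=18: i≥r, start 0; Z[18]=0
i=19: i≥r, start 0; Z[19]=0
i=20: i≥r, start 0; Z[20]=2 extend→box=[20,22)
i=21: min(r-i=1, Z[1]=0)=0; Z[21]=0
i=22: i≥r, start 0; Z[22]=0
i=23: i≥r, start 0; Z[23]=0
i=24: i≥r, start 0; Z[24]=0
i=25: i≥r, start 0; Z[25]=0
i=26: i≥r, start 0; Z[26]=0
i=27: i≥r, start 0; Z[27]=1 extend→box=[27,28)
i=28: i≥r, start 0; Z[28]=0
i=29: i≥r, start 0; Z[29]=0
i=30: i≥r, start 0; Z[30]=0
i=31: i≥r, start 0; Z[31]=0
i=32: i≥r, start 0; Z[32]=0
i=33: i≥r, start 0; Z[33]=0
i=34: i≥r, start 0; Z[34]=0

[35, 0, 2, 0, 0, 0, 0, 0, 0, 0, 0, 0, 0, 0, 0, 0, 0, 0, 0, 0, 2, 0, 0, 0, 0, 0, 0, 1, 0, 0, 0, 0, 0, 0, 0]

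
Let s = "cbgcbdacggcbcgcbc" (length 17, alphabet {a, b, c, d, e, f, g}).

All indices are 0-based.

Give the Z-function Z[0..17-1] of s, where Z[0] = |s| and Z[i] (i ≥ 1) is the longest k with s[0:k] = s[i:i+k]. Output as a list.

[17, 0, 0, 2, 0, 0, 0, 1, 0, 0, 2, 0, 1, 0, 2, 0, 1]

Z[0]=17
i=1: fresh scan; Z[1]=0
i=2: fresh scan; Z[2]=0
i=3: fresh scan; Z[3]=2 extend→box=[3,5)
i=4: min(r-i=1, Z[1]=0)=0; Z[4]=0
i=5: fresh scan; Z[5]=0
i=6: fresh scan; Z[6]=0
i=7: fresh scan; Z[7]=1 extend→box=[7,8)
i=8: fresh scan; Z[8]=0
i=9: fresh scan; Z[9]=0
i=10: fresh scan; Z[10]=2 extend→box=[10,12)
i=11: min(r-i=1, Z[1]=0)=0; Z[11]=0
i=12: fresh scan; Z[12]=1 extend→box=[12,13)
i=13: fresh scan; Z[13]=0
i=14: fresh scan; Z[14]=2 extend→box=[14,16)
i=15: min(r-i=1, Z[1]=0)=0; Z[15]=0
i=16: fresh scan; Z[16]=1 extend→box=[16,17)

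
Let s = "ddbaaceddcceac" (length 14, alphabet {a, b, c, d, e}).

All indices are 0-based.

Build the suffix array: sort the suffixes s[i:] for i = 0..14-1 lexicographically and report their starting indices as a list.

[3, 12, 4, 2, 13, 9, 10, 5, 1, 8, 0, 7, 11, 6]

rank | idx | suffix
   0 |   3 | aaceddcceac
   1 |  12 | ac
   2 |   4 | aceddcceac
   3 |   2 | baaceddcceac
   4 |  13 | c
   5 |   9 | cceac
   6 |  10 | ceac
   7 |   5 | ceddcceac
   8 |   1 | dbaaceddcceac
   9 |   8 | dcceac
  10 |   0 | ddbaaceddcceac
  11 |   7 | ddcceac
  12 |  11 | eac
  13 |   6 | eddcceac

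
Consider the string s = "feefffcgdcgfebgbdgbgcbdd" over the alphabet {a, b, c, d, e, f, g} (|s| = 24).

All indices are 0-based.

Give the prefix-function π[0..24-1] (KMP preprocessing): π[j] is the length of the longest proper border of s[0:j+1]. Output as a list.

π[0] = 0
j=1 s[j]='e': π[1]=0 (border '')
j=2 s[j]='e': π[2]=0 (border '')
j=3 s[j]='f': π[3]=1 (border 'f')
j=4 s[j]='f': k: 1→0; π[4]=1 (border 'f')
j=5 s[j]='f': k: 1→0; π[5]=1 (border 'f')
j=6 s[j]='c': k: 1→0; π[6]=0 (border '')
j=7 s[j]='g': π[7]=0 (border '')
j=8 s[j]='d': π[8]=0 (border '')
j=9 s[j]='c': π[9]=0 (border '')
j=10 s[j]='g': π[10]=0 (border '')
j=11 s[j]='f': π[11]=1 (border 'f')
j=12 s[j]='e': π[12]=2 (border 'fe')
j=13 s[j]='b': k: 2→0; π[13]=0 (border '')
j=14 s[j]='g': π[14]=0 (border '')
j=15 s[j]='b': π[15]=0 (border '')
j=16 s[j]='d': π[16]=0 (border '')
j=17 s[j]='g': π[17]=0 (border '')
j=18 s[j]='b': π[18]=0 (border '')
j=19 s[j]='g': π[19]=0 (border '')
j=20 s[j]='c': π[20]=0 (border '')
j=21 s[j]='b': π[21]=0 (border '')
j=22 s[j]='d': π[22]=0 (border '')
j=23 s[j]='d': π[23]=0 (border '')

[0, 0, 0, 1, 1, 1, 0, 0, 0, 0, 0, 1, 2, 0, 0, 0, 0, 0, 0, 0, 0, 0, 0, 0]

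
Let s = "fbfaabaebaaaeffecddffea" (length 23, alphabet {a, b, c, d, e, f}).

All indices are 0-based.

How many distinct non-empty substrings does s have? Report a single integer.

rank→(start, suffix):
  0 → (22, 'a')
  1 → (9, 'aaaeffecddffea')
  2 → (3, 'aabaebaaaeffecddffea')
  3 → (10, 'aaeffecddffea')
  4 → (4, 'abaebaaaeffecddffea')
  5 → (6, 'aebaaaeffecddffea')
  6 → (11, 'aeffecddffea')
  7 → (8, 'baaaeffecddffea')
  8 → (5, 'baebaaaeffecddffea')
  9 → (1, 'bfaabaebaaaeffecddffea')
  10 → (16, 'cddffea')
  11 → (17, 'ddffea')
  12 → (18, 'dffea')
  13 → (21, 'ea')
  14 → (7, 'ebaaaeffecddffea')
  15 → (15, 'ecddffea')
  16 → (12, 'effecddffea')
  17 → (2, 'faabaebaaaeffecddffea')
  18 → (0, 'fbfaabaebaaaeffecddffea')
  19 → (20, 'fea')
  20 → (14, 'fecddffea')
  21 → (19, 'ffea')
  22 → (13, 'ffecddffea')

SA = [22, 9, 3, 10, 4, 6, 11, 8, 5, 1, 16, 17, 18, 21, 7, 15, 12, 2, 0, 20, 14, 19, 13]
rank  pair      lcp
   1  s[22:],s[9:]  1  'a'
   2  s[9:],s[3:]  2  'aa'
   3  s[3:],s[10:]  2  'aa'
   4  s[10:],s[4:]  1  'a'
   5  s[4:],s[6:]  1  'a'
   6  s[6:],s[11:]  2  'ae'
   7  s[11:],s[8:]  0  ''
   8  s[8:],s[5:]  2  'ba'
   9  s[5:],s[1:]  1  'b'
  10  s[1:],s[16:]  0  ''
  11  s[16:],s[17:]  0  ''
  12  s[17:],s[18:]  1  'd'
  13  s[18:],s[21:]  0  ''
  14  s[21:],s[7:]  1  'e'
  15  s[7:],s[15:]  1  'e'
  16  s[15:],s[12:]  1  'e'
  17  s[12:],s[2:]  0  ''
  18  s[2:],s[0:]  1  'f'
  19  s[0:],s[20:]  1  'f'
  20  s[20:],s[14:]  2  'fe'
  21  s[14:],s[19:]  1  'f'
  22  s[19:],s[13:]  3  'ffe'

n(n+1)/2 = 23·24/2 = 276
Σ LCP = 0 + 1 + 2 + 2 + 1 + 1 + 2 + 0 + 2 + 1 + 0 + 0 + 1 + 0 + 1 + 1 + 1 + 0 + 1 + 1 + 2 + 1 + 3 = 24
distinct = 276 − 24 = 252

252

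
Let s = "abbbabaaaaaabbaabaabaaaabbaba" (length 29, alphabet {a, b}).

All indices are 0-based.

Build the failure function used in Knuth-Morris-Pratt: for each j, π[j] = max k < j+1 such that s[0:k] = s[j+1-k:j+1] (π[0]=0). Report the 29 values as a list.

π[0] = 0
j=1 s[j]='b': π[1]=0 (border '')
j=2 s[j]='b': π[2]=0 (border '')
j=3 s[j]='b': π[3]=0 (border '')
j=4 s[j]='a': π[4]=1 (border 'a')
j=5 s[j]='b': π[5]=2 (border 'ab')
j=6 s[j]='a': k: 2→0; π[6]=1 (border 'a')
j=7 s[j]='a': k: 1→0; π[7]=1 (border 'a')
j=8 s[j]='a': k: 1→0; π[8]=1 (border 'a')
j=9 s[j]='a': k: 1→0; π[9]=1 (border 'a')
j=10 s[j]='a': k: 1→0; π[10]=1 (border 'a')
j=11 s[j]='a': k: 1→0; π[11]=1 (border 'a')
j=12 s[j]='b': π[12]=2 (border 'ab')
j=13 s[j]='b': π[13]=3 (border 'abb')
j=14 s[j]='a': k: 3→0; π[14]=1 (border 'a')
j=15 s[j]='a': k: 1→0; π[15]=1 (border 'a')
j=16 s[j]='b': π[16]=2 (border 'ab')
j=17 s[j]='a': k: 2→0; π[17]=1 (border 'a')
j=18 s[j]='a': k: 1→0; π[18]=1 (border 'a')
j=19 s[j]='b': π[19]=2 (border 'ab')
j=20 s[j]='a': k: 2→0; π[20]=1 (border 'a')
j=21 s[j]='a': k: 1→0; π[21]=1 (border 'a')
j=22 s[j]='a': k: 1→0; π[22]=1 (border 'a')
j=23 s[j]='a': k: 1→0; π[23]=1 (border 'a')
j=24 s[j]='b': π[24]=2 (border 'ab')
j=25 s[j]='b': π[25]=3 (border 'abb')
j=26 s[j]='a': k: 3→0; π[26]=1 (border 'a')
j=27 s[j]='b': π[27]=2 (border 'ab')
j=28 s[j]='a': k: 2→0; π[28]=1 (border 'a')

[0, 0, 0, 0, 1, 2, 1, 1, 1, 1, 1, 1, 2, 3, 1, 1, 2, 1, 1, 2, 1, 1, 1, 1, 2, 3, 1, 2, 1]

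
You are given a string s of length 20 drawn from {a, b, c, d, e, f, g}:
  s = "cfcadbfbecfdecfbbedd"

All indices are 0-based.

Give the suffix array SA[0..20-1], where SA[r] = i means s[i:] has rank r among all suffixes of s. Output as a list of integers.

sorted suffixes:
  #0 SA[0]=3  'adbfbecfdecfbbedd'
  #1 SA[1]=15  'bbedd'
  #2 SA[2]=7  'becfdecfbbedd'
  #3 SA[3]=16  'bedd'
  #4 SA[4]=5  'bfbecfdecfbbedd'
  #5 SA[5]=2  'cadbfbecfdecfbbedd'
  #6 SA[6]=13  'cfbbedd'
  #7 SA[7]=0  'cfcadbfbecfdecfbbedd'
  #8 SA[8]=9  'cfdecfbbedd'
  #9 SA[9]=19  'd'
  #10 SA[10]=4  'dbfbecfdecfbbedd'
  #11 SA[11]=18  'dd'
  #12 SA[12]=11  'decfbbedd'
  #13 SA[13]=12  'ecfbbedd'
  #14 SA[14]=8  'ecfdecfbbedd'
  #15 SA[15]=17  'edd'
  #16 SA[16]=14  'fbbedd'
  #17 SA[17]=6  'fbecfdecfbbedd'
  #18 SA[18]=1  'fcadbfbecfdecfbbedd'
  #19 SA[19]=10  'fdecfbbedd'

[3, 15, 7, 16, 5, 2, 13, 0, 9, 19, 4, 18, 11, 12, 8, 17, 14, 6, 1, 10]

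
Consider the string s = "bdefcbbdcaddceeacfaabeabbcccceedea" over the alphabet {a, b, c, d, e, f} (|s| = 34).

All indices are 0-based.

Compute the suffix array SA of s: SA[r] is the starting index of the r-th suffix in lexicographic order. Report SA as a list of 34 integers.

rank→(start, suffix):
  0 → (33, 'a')
  1 → (18, 'aabeabbcccceedea')
  2 → (22, 'abbcccceedea')
  3 → (19, 'abeabbcccceedea')
  4 → (15, 'acfaabeabbcccceedea')
  5 → (9, 'addceeacfaabeabbcccceedea')
  6 → (23, 'bbcccceedea')
  7 → (5, 'bbdcaddceeacfaabeabbcccceedea')
  8 → (24, 'bcccceedea')
  9 → (6, 'bdcaddceeacfaabeabbcccceedea')
  10 → (0, 'bdefcbbdcaddceeacfaabeabbcccceedea')
  11 → (20, 'beabbcccceedea')
  12 → (8, 'caddceeacfaabeabbcccceedea')
  13 → (4, 'cbbdcaddceeacfaabeabbcccceedea')
  14 → (25, 'cccceedea')
  15 → (26, 'ccceedea')
  16 → (27, 'cceedea')
  17 → (12, 'ceeacfaabeabbcccceedea')
  18 → (28, 'ceedea')
  19 → (16, 'cfaabeabbcccceedea')
  20 → (7, 'dcaddceeacfaabeabbcccceedea')
  21 → (11, 'dceeacfaabeabbcccceedea')
  22 → (10, 'ddceeacfaabeabbcccceedea')
  23 → (31, 'dea')
  24 → (1, 'defcbbdcaddceeacfaabeabbcccceedea')
  25 → (32, 'ea')
  26 → (21, 'eabbcccceedea')
  27 → (14, 'eacfaabeabbcccceedea')
  28 → (30, 'edea')
  29 → (13, 'eeacfaabeabbcccceedea')
  30 → (29, 'eedea')
  31 → (2, 'efcbbdcaddceeacfaabeabbcccceedea')
  32 → (17, 'faabeabbcccceedea')
  33 → (3, 'fcbbdcaddceeacfaabeabbcccceedea')

[33, 18, 22, 19, 15, 9, 23, 5, 24, 6, 0, 20, 8, 4, 25, 26, 27, 12, 28, 16, 7, 11, 10, 31, 1, 32, 21, 14, 30, 13, 29, 2, 17, 3]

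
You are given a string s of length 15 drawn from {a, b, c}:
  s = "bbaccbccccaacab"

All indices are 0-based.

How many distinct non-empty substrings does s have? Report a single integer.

sorted suffixes:
  #0 SA[0]=10  'aacab'
  #1 SA[1]=13  'ab'
  #2 SA[2]=11  'acab'
  #3 SA[3]=2  'accbccccaacab'
  #4 SA[4]=14  'b'
  #5 SA[5]=1  'baccbccccaacab'
  #6 SA[6]=0  'bbaccbccccaacab'
  #7 SA[7]=5  'bccccaacab'
  #8 SA[8]=9  'caacab'
  #9 SA[9]=12  'cab'
  #10 SA[10]=4  'cbccccaacab'
  #11 SA[11]=8  'ccaacab'
  #12 SA[12]=3  'ccbccccaacab'
  #13 SA[13]=7  'cccaacab'
  #14 SA[14]=6  'ccccaacab'

SA = [10, 13, 11, 2, 14, 1, 0, 5, 9, 12, 4, 8, 3, 7, 6]
i: (SA[i-1],SA[i]) lcp shared
  1: (10,13) 1 'a'
  2: (13,11) 1 'a'
  3: (11,2) 2 'ac'
  4: (2,14) 0 ''
  5: (14,1) 1 'b'
  6: (1,0) 1 'b'
  7: (0,5) 1 'b'
  8: (5,9) 0 ''
  9: (9,12) 2 'ca'
  10: (12,4) 1 'c'
  11: (4,8) 1 'c'
  12: (8,3) 2 'cc'
  13: (3,7) 2 'cc'
  14: (7,6) 3 'ccc'

n(n+1)/2 = 15·16/2 = 120
Σ LCP = 0 + 1 + 1 + 2 + 0 + 1 + 1 + 1 + 0 + 2 + 1 + 1 + 2 + 2 + 3 = 18
distinct = 120 − 18 = 102

102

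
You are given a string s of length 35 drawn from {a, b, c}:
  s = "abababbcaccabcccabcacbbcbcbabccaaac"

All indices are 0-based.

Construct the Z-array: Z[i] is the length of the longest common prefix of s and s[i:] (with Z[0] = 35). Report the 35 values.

[35, 0, 4, 0, 2, 0, 0, 0, 1, 0, 0, 2, 0, 0, 0, 0, 2, 0, 0, 1, 0, 0, 0, 0, 0, 0, 0, 2, 0, 0, 0, 1, 1, 1, 0]

Z[0]=35
i=1: i≥r, start 0; Z[1]=0
i=2: i≥r, start 0; Z[2]=4 grow→box=[2,6)
i=3: min(r-i=3, Z[1]=0)=0; Z[3]=0
i=4: min(r-i=2, Z[2]=4)=2; Z[4]=2
i=5: min(r-i=1, Z[3]=0)=0; Z[5]=0
i=6: i≥r, start 0; Z[6]=0
i=7: i≥r, start 0; Z[7]=0
i=8: i≥r, start 0; Z[8]=1 grow→box=[8,9)
i=9: i≥r, start 0; Z[9]=0
i=10: i≥r, start 0; Z[10]=0
i=11: i≥r, start 0; Z[11]=2 grow→box=[11,13)
i=12: min(r-i=1, Z[1]=0)=0; Z[12]=0
i=13: i≥r, start 0; Z[13]=0
i=14: i≥r, start 0; Z[14]=0
i=15: i≥r, start 0; Z[15]=0
i=16: i≥r, start 0; Z[16]=2 grow→box=[16,18)
i=17: min(r-i=1, Z[1]=0)=0; Z[17]=0
i=18: i≥r, start 0; Z[18]=0
i=19: i≥r, start 0; Z[19]=1 grow→box=[19,20)
i=20: i≥r, start 0; Z[20]=0
i=21: i≥r, start 0; Z[21]=0
i=22: i≥r, start 0; Z[22]=0
i=23: i≥r, start 0; Z[23]=0
i=24: i≥r, start 0; Z[24]=0
i=25: i≥r, start 0; Z[25]=0
i=26: i≥r, start 0; Z[26]=0
i=27: i≥r, start 0; Z[27]=2 grow→box=[27,29)
i=28: min(r-i=1, Z[1]=0)=0; Z[28]=0
i=29: i≥r, start 0; Z[29]=0
i=30: i≥r, start 0; Z[30]=0
i=31: i≥r, start 0; Z[31]=1 grow→box=[31,32)
i=32: i≥r, start 0; Z[32]=1 grow→box=[32,33)
i=33: i≥r, start 0; Z[33]=1 grow→box=[33,34)
i=34: i≥r, start 0; Z[34]=0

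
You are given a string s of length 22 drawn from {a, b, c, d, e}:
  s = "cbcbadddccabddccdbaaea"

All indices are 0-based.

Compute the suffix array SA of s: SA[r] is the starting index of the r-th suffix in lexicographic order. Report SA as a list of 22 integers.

rank | idx | suffix
   0 |  21 | a
   1 |  18 | aaea
   2 |  10 | abddccdbaaea
   3 |   4 | adddccabddccdbaaea
   4 |  19 | aea
   5 |  17 | baaea
   6 |   3 | badddccabddccdbaaea
   7 |   1 | bcbadddccabddccdbaaea
   8 |  11 | bddccdbaaea
   9 |   9 | cabddccdbaaea
  10 |   2 | cbadddccabddccdbaaea
  11 |   0 | cbcbadddccabddccdbaaea
  12 |   8 | ccabddccdbaaea
  13 |  14 | ccdbaaea
  14 |  15 | cdbaaea
  15 |  16 | dbaaea
  16 |   7 | dccabddccdbaaea
  17 |  13 | dccdbaaea
  18 |   6 | ddccabddccdbaaea
  19 |  12 | ddccdbaaea
  20 |   5 | dddccabddccdbaaea
  21 |  20 | ea

[21, 18, 10, 4, 19, 17, 3, 1, 11, 9, 2, 0, 8, 14, 15, 16, 7, 13, 6, 12, 5, 20]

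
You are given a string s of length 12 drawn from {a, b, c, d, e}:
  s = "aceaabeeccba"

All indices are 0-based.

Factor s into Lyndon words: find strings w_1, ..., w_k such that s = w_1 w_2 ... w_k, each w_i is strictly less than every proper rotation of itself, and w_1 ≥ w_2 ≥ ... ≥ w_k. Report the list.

emit factor 1: 'ace' (i=0, period=3)
emit factor 2: 'aabeeccb' (i=3, period=8)
emit factor 3: 'a' (i=11, period=1)

["ace", "aabeeccb", "a"]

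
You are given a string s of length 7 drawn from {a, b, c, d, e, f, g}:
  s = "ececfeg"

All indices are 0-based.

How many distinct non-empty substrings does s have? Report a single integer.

sorted suffixes:
  #0 SA[0]=1  'cecfeg'
  #1 SA[1]=3  'cfeg'
  #2 SA[2]=0  'ececfeg'
  #3 SA[3]=2  'ecfeg'
  #4 SA[4]=5  'eg'
  #5 SA[5]=4  'feg'
  #6 SA[6]=6  'g'

SA = [1, 3, 0, 2, 5, 4, 6]
rank  pair      lcp
   1  s[1:],s[3:]  1  'c'
   2  s[3:],s[0:]  0  ''
   3  s[0:],s[2:]  2  'ec'
   4  s[2:],s[5:]  1  'e'
   5  s[5:],s[4:]  0  ''
   6  s[4:],s[6:]  0  ''

n(n+1)/2 = 7·8/2 = 28
Σ LCP = 0 + 1 + 0 + 2 + 1 + 0 + 0 = 4
distinct = 28 − 4 = 24

24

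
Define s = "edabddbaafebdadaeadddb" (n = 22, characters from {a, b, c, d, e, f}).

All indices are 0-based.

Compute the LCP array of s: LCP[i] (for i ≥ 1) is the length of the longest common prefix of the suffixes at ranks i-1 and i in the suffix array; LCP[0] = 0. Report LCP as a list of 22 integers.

[0, 1, 1, 2, 1, 1, 0, 1, 1, 2, 0, 2, 2, 1, 2, 1, 3, 2, 0, 1, 1, 0]

rank | idx | suffix
   0 |   7 | aafebdadaeadddb
   1 |   2 | abddbaafebdadaeadddb
   2 |  13 | adaeadddb
   3 |  17 | adddb
   4 |  15 | aeadddb
   5 |   8 | afebdadaeadddb
   6 |  21 | b
   7 |   6 | baafebdadaeadddb
   8 |  11 | bdadaeadddb
   9 |   3 | bddbaafebdadaeadddb
  10 |   1 | dabddbaafebdadaeadddb
  11 |  12 | dadaeadddb
  12 |  14 | daeadddb
  13 |  20 | db
  14 |   5 | dbaafebdadaeadddb
  15 |  19 | ddb
  16 |   4 | ddbaafebdadaeadddb
  17 |  18 | dddb
  18 |  16 | eadddb
  19 |  10 | ebdadaeadddb
  20 |   0 | edabddbaafebdadaeadddb
  21 |   9 | febdadaeadddb

SA = [7, 2, 13, 17, 15, 8, 21, 6, 11, 3, 1, 12, 14, 20, 5, 19, 4, 18, 16, 10, 0, 9]
i: (SA[i-1],SA[i]) lcp shared
  1: (7,2) 1 'a'
  2: (2,13) 1 'a'
  3: (13,17) 2 'ad'
  4: (17,15) 1 'a'
  5: (15,8) 1 'a'
  6: (8,21) 0 ''
  7: (21,6) 1 'b'
  8: (6,11) 1 'b'
  9: (11,3) 2 'bd'
  10: (3,1) 0 ''
  11: (1,12) 2 'da'
  12: (12,14) 2 'da'
  13: (14,20) 1 'd'
  14: (20,5) 2 'db'
  15: (5,19) 1 'd'
  16: (19,4) 3 'ddb'
  17: (4,18) 2 'dd'
  18: (18,16) 0 ''
  19: (16,10) 1 'e'
  20: (10,0) 1 'e'
  21: (0,9) 0 ''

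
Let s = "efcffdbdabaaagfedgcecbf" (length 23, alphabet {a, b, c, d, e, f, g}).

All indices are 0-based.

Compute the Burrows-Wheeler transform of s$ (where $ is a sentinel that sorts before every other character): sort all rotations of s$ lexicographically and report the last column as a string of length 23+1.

fbadaadcegfbfecf$befgcda

rank  rotation                  last
    0  $efcffdbdabaaagfedgcecbf  f
    1  aaagfedgcecbf$efcffdbdab  b
    2  aagfedgcecbf$efcffdbdaba  a
    3  abaaagfedgcecbf$efcffdbd  d
    4  agfedgcecbf$efcffdbdabaa  a
    5  baaagfedgcecbf$efcffdbda  a
    6  bdabaaagfedgcecbf$efcffd  d
    7  bf$efcffdbdabaaagfedgcec  c
    8  cbf$efcffdbdabaaagfedgce  e
    9  cecbf$efcffdbdabaaagfedg  g
   10  cffdbdabaaagfedgcecbf$ef  f
   11  dabaaagfedgcecbf$efcffdb  b
   12  dbdabaaagfedgcecbf$efcff  f
   13  dgcecbf$efcffdbdabaaagfe  e
   14  ecbf$efcffdbdabaaagfedgc  c
   15  edgcecbf$efcffdbdabaaagf  f
   16  efcffdbdabaaagfedgcecbf$  $
   17  f$efcffdbdabaaagfedgcecb  b
   18  fcffdbdabaaagfedgcecbf$e  e
   19  fdbdabaaagfedgcecbf$efcf  f
   20  fedgcecbf$efcffdbdabaaag  g
   21  ffdbdabaaagfedgcecbf$efc  c
   22  gcecbf$efcffdbdabaaagfed  d
   23  gfedgcecbf$efcffdbdabaaa  a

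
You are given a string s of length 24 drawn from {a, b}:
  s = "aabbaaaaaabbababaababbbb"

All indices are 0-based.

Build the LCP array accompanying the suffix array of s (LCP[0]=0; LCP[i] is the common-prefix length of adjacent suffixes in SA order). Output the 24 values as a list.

sorted suffixes:
  #0 SA[0]=4  'aaaaaabbababaababbbb'
  #1 SA[1]=5  'aaaaabbababaababbbb'
  #2 SA[2]=6  'aaaabbababaababbbb'
  #3 SA[3]=7  'aaabbababaababbbb'
  #4 SA[4]=16  'aababbbb'
  #5 SA[5]=0  'aabbaaaaaabbababaababbbb'
  #6 SA[6]=8  'aabbababaababbbb'
  #7 SA[7]=14  'abaababbbb'
  #8 SA[8]=12  'ababaababbbb'
  #9 SA[9]=17  'ababbbb'
  #10 SA[10]=1  'abbaaaaaabbababaababbbb'
  #11 SA[11]=9  'abbababaababbbb'
  #12 SA[12]=19  'abbbb'
  #13 SA[13]=23  'b'
  #14 SA[14]=3  'baaaaaabbababaababbbb'
  #15 SA[15]=15  'baababbbb'
  #16 SA[16]=13  'babaababbbb'
  #17 SA[17]=11  'bababaababbbb'
  #18 SA[18]=18  'babbbb'
  #19 SA[19]=22  'bb'
  #20 SA[20]=2  'bbaaaaaabbababaababbbb'
  #21 SA[21]=10  'bbababaababbbb'
  #22 SA[22]=21  'bbb'
  #23 SA[23]=20  'bbbb'

SA = [4, 5, 6, 7, 16, 0, 8, 14, 12, 17, 1, 9, 19, 23, 3, 15, 13, 11, 18, 22, 2, 10, 21, 20]
rank  pair      lcp
   1  s[4:],s[5:]  5  'aaaaa'
   2  s[5:],s[6:]  4  'aaaa'
   3  s[6:],s[7:]  3  'aaa'
   4  s[7:],s[16:]  2  'aa'
   5  s[16:],s[0:]  3  'aab'
   6  s[0:],s[8:]  5  'aabba'
   7  s[8:],s[14:]  1  'a'
   8  s[14:],s[12:]  3  'aba'
   9  s[12:],s[17:]  4  'abab'
  10  s[17:],s[1:]  2  'ab'
  11  s[1:],s[9:]  4  'abba'
  12  s[9:],s[19:]  3  'abb'
  13  s[19:],s[23:]  0  ''
  14  s[23:],s[3:]  1  'b'
  15  s[3:],s[15:]  3  'baa'
  16  s[15:],s[13:]  2  'ba'
  17  s[13:],s[11:]  4  'baba'
  18  s[11:],s[18:]  3  'bab'
  19  s[18:],s[22:]  1  'b'
  20  s[22:],s[2:]  2  'bb'
  21  s[2:],s[10:]  3  'bba'
  22  s[10:],s[21:]  2  'bb'
  23  s[21:],s[20:]  3  'bbb'

[0, 5, 4, 3, 2, 3, 5, 1, 3, 4, 2, 4, 3, 0, 1, 3, 2, 4, 3, 1, 2, 3, 2, 3]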